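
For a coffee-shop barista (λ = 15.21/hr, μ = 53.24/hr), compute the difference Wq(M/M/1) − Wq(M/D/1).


ρ = 15.21/53.24 = 0.2857
Wq(M/M/1) = ρ/(μ−λ) = 0.2857/38.03 = 0.007512 hr
Wq(M/D/1) = ρ/(2(μ−λ)) = 0.003756 hr
Savings = 0.007512 − 0.003756 = 0.003756 hr

Final: 0.003756 hr


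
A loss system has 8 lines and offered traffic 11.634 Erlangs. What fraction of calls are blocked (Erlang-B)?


B(c,a) = (a^c/c!) / Σ_{k=0}^{c} a^k/k!
a^8/8! = 8323.614388
Σ terms (k=0..8): 1.00000 + 11.63400 + 67.67498 + 262.44356 + 763.31711 + 1776.08625 + 3443.83123 + 5723.64751 + 8323.61439 = 20373.249026
B = 8323.614388/20373.249026 = 0.408556

Final: 0.408556


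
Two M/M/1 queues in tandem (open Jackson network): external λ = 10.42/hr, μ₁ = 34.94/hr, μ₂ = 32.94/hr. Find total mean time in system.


Each node sees arrival rate λ = 10.42/hr (tandem ⇒ throughput preserved).
W₁ = 1/(μ₁−λ) = 1/(34.94−10.42) = 0.04078 hr
W₂ = 1/(μ₂−λ) = 1/(32.94−10.42) = 0.04440 hr
W_total = W₁ + W₂ = 0.04078 + 0.04440 = 0.08519 hr

Final: 0.08519 hr


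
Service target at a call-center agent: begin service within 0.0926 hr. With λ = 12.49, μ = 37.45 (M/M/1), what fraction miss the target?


ρ = 12.49/37.45 = 0.3335
P(Wq > t) = ρ·e^{−(μ−λ)t} = 0.3335·e^{−2.3113}
= 0.3335·0.099133 = 0.033062

Final: 0.033062


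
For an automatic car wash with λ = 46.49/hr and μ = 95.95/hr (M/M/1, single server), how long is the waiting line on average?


ρ = 46.49/95.95 = 0.4845
Lq = ρ²/(1−ρ) = 0.2348/0.5155 = 0.4554

Final: 0.4554


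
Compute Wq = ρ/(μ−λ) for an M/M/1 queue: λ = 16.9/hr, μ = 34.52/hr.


ρ = 16.9/34.52 = 0.4896
Wq = ρ/(μ−λ) = 0.4896/(34.52 − 16.9) = 0.4896/17.62 = 0.02778 hr

Final: 0.02778 hr


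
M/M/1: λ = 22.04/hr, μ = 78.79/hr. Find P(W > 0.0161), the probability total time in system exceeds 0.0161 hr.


W ~ Exponential(μ−λ) for M/M/1.
μ − λ = 78.79 − 22.04 = 56.7500
P(W > t) = e^{−(μ−λ)t} = e^{−0.9137} = 0.401048

Final: 0.401048


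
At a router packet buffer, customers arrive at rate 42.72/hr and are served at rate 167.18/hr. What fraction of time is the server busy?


ρ = λ/μ = 42.72/167.18 = 0.2555

Final: 0.2555


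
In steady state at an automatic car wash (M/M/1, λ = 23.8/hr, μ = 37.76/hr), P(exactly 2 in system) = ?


ρ = 23.8/37.76 = 0.6303
P_n = (1−ρ)·ρ^n = (1 − 0.6303)·0.6303^2 = 0.3697·0.397274 = 0.146873

Final: 0.146873


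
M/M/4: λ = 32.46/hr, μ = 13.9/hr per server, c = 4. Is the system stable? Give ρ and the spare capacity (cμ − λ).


Total capacity cμ = 4·13.9 = 55.60/hr
ρ = λ/(cμ) = 32.46/55.60 = 0.5838
Stable ⇔ ρ < 1: YES
Spare capacity = cμ − λ = 55.60 − 32.46 = 23.14/hr

Final: ρ = 0.5838; stable; margin = 23.14/hr


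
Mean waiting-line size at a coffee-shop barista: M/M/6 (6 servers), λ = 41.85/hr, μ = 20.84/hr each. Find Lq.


a = λ/μ = 2.0082; ρ = a/6 = 0.3347
P₀ = 0.134032
Lq = P₀·a^c·ρ / (c!·(1−ρ)²) = 0.134032·65.58228·0.3347/(720·0.44263)
= 0.009231

Final: 0.009231


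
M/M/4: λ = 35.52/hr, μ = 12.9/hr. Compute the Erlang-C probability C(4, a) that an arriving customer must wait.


a = λ/μ = 2.7535; ρ = a/4 = 0.6884
P₀ = 0.053449 (from M/M/c formula)
C(c,a) = [a^c/(c!(1−ρ))]·P₀ = [57.48215/(24·0.3116)]·0.053449
= 7.68573·0.053449 = 0.410795

Final: 0.410795


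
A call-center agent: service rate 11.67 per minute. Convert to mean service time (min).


Mean service time = 1/μ = 1/11.67 minute = 0.08569 minute
In minutes: 0.08569 × 1 = 0.08569 min

Final: 0.08569 min


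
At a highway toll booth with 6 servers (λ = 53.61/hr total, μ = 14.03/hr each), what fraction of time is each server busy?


ρ = λ/(cμ) = 53.61/(6·14.03) = 53.61/84.18 = 0.6368

Final: 0.6368


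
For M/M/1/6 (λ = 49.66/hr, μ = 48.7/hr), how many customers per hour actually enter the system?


ρ = 1.0197; P_K = (1−ρ)ρ^6/(1−ρ^7) = 0.151358
λ_eff = λ(1 − P_K) = 49.66·(1 − 0.151358) = 49.66·0.848642 = 42.1436 /hr

Final: 42.1436 /hr


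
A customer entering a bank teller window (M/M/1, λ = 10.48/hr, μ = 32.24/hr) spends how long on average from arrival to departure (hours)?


W = 1/(μ−λ) = 1/(32.24 − 10.48) = 1/21.76 = 0.04596 hr

Final: 0.04596 hr


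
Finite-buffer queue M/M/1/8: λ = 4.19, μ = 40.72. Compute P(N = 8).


ρ = λ/μ = 4.19/40.72 = 0.1029
P_K = (1−ρ)ρ^K/(1−ρ^(K+1)) = (0.8971·0.00000001257)/(1 − 0.000000001293)
= 0.00000001127/1.000000 = 0.00000001127

Final: 0.00000001127


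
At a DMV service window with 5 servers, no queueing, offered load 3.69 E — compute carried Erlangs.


B(5,3.69) = 0.171212 (Erlang-B)
Carried load = a(1 − B) = 3.69·(1 − 0.171212) = 3.69·0.828788 = 3.0582 E

Final: 3.0582 Erlangs


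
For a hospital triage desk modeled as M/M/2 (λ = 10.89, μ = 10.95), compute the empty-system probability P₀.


a = λ/μ = 10.89/10.95 = 0.9945; ρ = a/c = 0.4973
Σ_{k=0}^{1} a^k/k! (terms k=0..1) = 1.00000 + 0.99452 = 1.99452
Tail: a^2/(2!(1−ρ)) = 0.98907/(2·0.5027) = 0.98368
P₀ = 1/(1.99452 + 0.98368) = 1/2.97820 = 0.335773

Final: 0.335773


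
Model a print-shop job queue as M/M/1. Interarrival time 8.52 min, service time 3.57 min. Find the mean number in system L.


λ = 60/8.52 = 7.0423 /hr
μ = 60/3.57 = 16.8067 /hr
ρ = λ/μ = 7.0423/16.8067 = 0.4190
L = ρ/(1−ρ) = 0.4190/0.5810 = 0.7212

Final: 0.7212


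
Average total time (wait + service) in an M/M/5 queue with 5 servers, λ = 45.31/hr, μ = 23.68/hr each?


a = 1.9134; ρ = 0.3827; P₀ = 0.146706
Lq = P₀·a^c·ρ/(c!(1−ρ)²) = 0.03149
Wq = Lq/λ = 0.03149/45.31 = 0.0006950 hr
W = Wq + 1/μ = 0.0006950 + 0.04223 = 0.04292 hr

Final: 0.04292 hr


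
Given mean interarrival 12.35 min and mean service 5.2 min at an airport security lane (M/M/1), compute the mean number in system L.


λ = 60/12.35 = 4.8583 /hr
μ = 60/5.2 = 11.5385 /hr
ρ = λ/μ = 4.8583/11.5385 = 0.4211
L = ρ/(1−ρ) = 0.4211/0.5789 = 0.7273

Final: 0.7273


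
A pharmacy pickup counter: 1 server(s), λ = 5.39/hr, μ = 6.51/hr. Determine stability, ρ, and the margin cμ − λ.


Total capacity cμ = 1·6.51 = 6.51/hr
ρ = λ/(cμ) = 5.39/6.51 = 0.8280
Stable ⇔ ρ < 1: YES
Spare capacity = cμ − λ = 6.51 − 5.39 = 1.12/hr

Final: ρ = 0.8280; stable; margin = 1.12/hr


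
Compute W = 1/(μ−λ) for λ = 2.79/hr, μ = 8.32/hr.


W = 1/(μ−λ) = 1/(8.32 − 2.79) = 1/5.53 = 0.1808 hr

Final: 0.1808 hr


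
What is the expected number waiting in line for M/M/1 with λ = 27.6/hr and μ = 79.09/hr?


ρ = 27.6/79.09 = 0.3490
Lq = ρ²/(1−ρ) = 0.1218/0.6510 = 0.1871

Final: 0.1871


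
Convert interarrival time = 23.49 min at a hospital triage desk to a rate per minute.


λ = 1/(interarrival time) in consistent units.
1 minute = 1 min, so λ = 1/23.49 = 0.04257 per minute

Final: 0.04257 /min


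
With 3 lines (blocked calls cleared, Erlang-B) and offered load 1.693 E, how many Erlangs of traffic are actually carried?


B(3,1.693) = 0.163886 (Erlang-B)
Carried load = a(1 − B) = 1.693·(1 − 0.163886) = 1.693·0.836114 = 1.4155 E

Final: 1.4155 Erlangs


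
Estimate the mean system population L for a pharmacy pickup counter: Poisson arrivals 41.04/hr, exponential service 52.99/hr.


ρ = λ/μ = 41.04/52.99 = 0.7745
L = ρ/(1−ρ) = 0.7745/(1 − 0.7745) = 0.7745/0.2255 = 3.4343

Final: 3.4343


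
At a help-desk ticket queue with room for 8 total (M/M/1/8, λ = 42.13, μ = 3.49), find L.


ρ = 42.13/3.49 = 12.0716
L = ρ[1 − (K+1)ρ^K + Kρ^(K+1)] / [(1−ρ)(1−ρ^(K+1))]
Numerator: 12.0716·(1 − 9·450949860.943602 + 8·5443701329.958149) = 476721615334.452393
Denominator: (-11.0716)·(-5443701328.958149) = 60270664570.470734
L = 476721615334.452393/60270664570.470734 = 7.9097

Final: 7.9097


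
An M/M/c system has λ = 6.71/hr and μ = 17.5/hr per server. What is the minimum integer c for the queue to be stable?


Stability requires cμ > λ ⇔ c > λ/μ.
λ/μ = 6.71/17.5 = 0.3834
Minimum integer c = ⌊0.3834⌋ + 1 = 1
Check: 1·17.5 = 17.50 > 6.71, while 0·17.5 = 0.00 ≤ 6.71

Final: 1 servers


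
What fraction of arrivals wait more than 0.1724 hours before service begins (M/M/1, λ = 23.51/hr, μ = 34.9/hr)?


ρ = 23.51/34.9 = 0.6736
P(Wq > t) = ρ·e^{−(μ−λ)t} = 0.6736·e^{−1.9636}
= 0.6736·0.140347 = 0.094543

Final: 0.094543


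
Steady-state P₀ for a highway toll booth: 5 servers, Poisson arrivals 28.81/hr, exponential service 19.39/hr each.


a = λ/μ = 28.81/19.39 = 1.4858; ρ = a/c = 0.2972
Σ_{k=0}^{4} a^k/k! (terms k=0..4) = 1.00000 + 1.48582 + 1.10383 + 0.54669 + 0.20307 = 4.33941
Tail: a^5/(5!(1−ρ)) = 7.24148/(120·0.7028) = 0.08586
P₀ = 1/(4.33941 + 0.08586) = 1/4.42527 = 0.225975

Final: 0.225975


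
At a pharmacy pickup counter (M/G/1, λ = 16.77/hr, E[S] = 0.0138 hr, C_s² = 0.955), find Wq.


ρ = λ·E[S] = 16.77·0.0138 = 0.2314
E[S²] = E[S]²(1+C_s²) = 0.0138²·(1+0.955) = 0.0003723
Wq = λ·E[S²]/(2(1−ρ)) = 16.77·0.0003723/(2·0.7686) = 0.004062 hr

Final: 0.004062 hr


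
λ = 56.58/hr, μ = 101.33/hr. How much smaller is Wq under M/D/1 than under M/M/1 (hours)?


ρ = 56.58/101.33 = 0.5584
Wq(M/M/1) = ρ/(μ−λ) = 0.5584/44.75 = 0.01248 hr
Wq(M/D/1) = ρ/(2(μ−λ)) = 0.006239 hr
Savings = 0.01248 − 0.006239 = 0.006239 hr

Final: 0.006239 hr


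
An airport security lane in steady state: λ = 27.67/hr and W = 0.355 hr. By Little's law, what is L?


L = λW = 27.67·0.355 = 9.8229

Final: 9.8229


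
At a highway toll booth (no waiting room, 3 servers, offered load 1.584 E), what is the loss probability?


B(c,a) = (a^c/c!) / Σ_{k=0}^{c} a^k/k!
a^3/3! = 0.662391
Σ terms (k=0..3): 1.00000 + 1.58400 + 1.25453 + 0.66239 = 4.500919
B = 0.662391/4.500919 = 0.147168

Final: 0.147168


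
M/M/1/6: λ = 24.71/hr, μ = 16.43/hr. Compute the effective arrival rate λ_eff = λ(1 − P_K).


ρ = 1.5040; P_K = (1−ρ)ρ^6/(1−ρ^7) = 0.355514
λ_eff = λ(1 − P_K) = 24.71·(1 − 0.355514) = 24.71·0.644486 = 15.9252 /hr

Final: 15.9252 /hr


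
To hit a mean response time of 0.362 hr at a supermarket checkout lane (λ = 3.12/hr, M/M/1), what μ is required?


W = 1/(μ−λ) ⇒ μ − λ = 1/W = 1/0.362 = 2.7624
μ = λ + 1/W = 3.12 + 2.7624 = 5.8824 per hr

Final: 5.8824 /hr


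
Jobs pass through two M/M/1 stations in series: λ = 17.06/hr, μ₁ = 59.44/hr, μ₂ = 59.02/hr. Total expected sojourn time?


Each node sees arrival rate λ = 17.06/hr (tandem ⇒ throughput preserved).
W₁ = 1/(μ₁−λ) = 1/(59.44−17.06) = 0.02360 hr
W₂ = 1/(μ₂−λ) = 1/(59.02−17.06) = 0.02383 hr
W_total = W₁ + W₂ = 0.02360 + 0.02383 = 0.04743 hr

Final: 0.04743 hr


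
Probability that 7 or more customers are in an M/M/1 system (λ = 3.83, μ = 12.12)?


ρ = 3.83/12.12 = 0.3160
P(N ≥ n) = ρ^n = 0.3160^7 = 0.0003147

Final: 0.0003147


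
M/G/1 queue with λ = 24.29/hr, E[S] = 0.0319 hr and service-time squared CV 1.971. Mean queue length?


ρ = λ·E[S] = 24.29·0.0319 = 0.7749
Lq = ρ²(1+C_s²)/(2(1−ρ)) = 0.6004·(1+1.971)/(2·0.2251)
= 0.6004·2.9710/0.4503 = 3.96131

Final: 3.96131


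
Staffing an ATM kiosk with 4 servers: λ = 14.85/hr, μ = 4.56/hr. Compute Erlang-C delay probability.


a = λ/μ = 3.2566; ρ = a/4 = 0.8141
P₀ = 0.024673 (from M/M/c formula)
C(c,a) = [a^c/(c!(1−ρ))]·P₀ = [112.47252/(24·0.1859)]·0.024673
= 25.21508·0.024673 = 0.622126

Final: 0.622126


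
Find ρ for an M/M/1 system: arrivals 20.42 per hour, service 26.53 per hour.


ρ = λ/μ = 20.42/26.53 = 0.7697

Final: 0.7697


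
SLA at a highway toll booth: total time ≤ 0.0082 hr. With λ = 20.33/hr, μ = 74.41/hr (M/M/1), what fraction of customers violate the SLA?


W ~ Exponential(μ−λ) for M/M/1.
μ − λ = 74.41 − 20.33 = 54.0800
P(W > t) = e^{−(μ−λ)t} = e^{−0.4435} = 0.641814

Final: 0.641814


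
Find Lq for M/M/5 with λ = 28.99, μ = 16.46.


a = λ/μ = 1.7612; ρ = a/5 = 0.3522
P₀ = 0.171183
Lq = P₀·a^c·ρ / (c!·(1−ρ)²) = 0.171183·16.94696·0.3522/(120·0.41958)
= 0.02030

Final: 0.02030


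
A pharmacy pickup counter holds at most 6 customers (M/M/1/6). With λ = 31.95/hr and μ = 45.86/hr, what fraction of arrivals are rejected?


ρ = λ/μ = 31.95/45.86 = 0.6967
P_K = (1−ρ)ρ^K/(1−ρ^(K+1)) = (0.3033·0.114346)/(1 − 0.079663)
= 0.034683/0.920337 = 0.037685

Final: 0.037685


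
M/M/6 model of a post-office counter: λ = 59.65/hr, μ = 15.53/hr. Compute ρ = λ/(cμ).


ρ = λ/(cμ) = 59.65/(6·15.53) = 59.65/93.18 = 0.6402

Final: 0.6402


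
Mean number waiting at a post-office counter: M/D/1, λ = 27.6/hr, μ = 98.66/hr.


ρ = 27.6/98.66 = 0.2797
M/D/1: Lq = ρ²/(2(1−ρ)) = 0.07826/(2·0.7203) = 0.05433

Final: 0.05433


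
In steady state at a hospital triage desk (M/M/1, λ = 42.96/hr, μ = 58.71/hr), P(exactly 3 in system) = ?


ρ = 42.96/58.71 = 0.7317
P_n = (1−ρ)·ρ^n = (1 − 0.7317)·0.7317^3 = 0.2683·0.391793 = 0.105105

Final: 0.105105


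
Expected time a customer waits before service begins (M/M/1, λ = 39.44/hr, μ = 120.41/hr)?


ρ = 39.44/120.41 = 0.3275
Wq = ρ/(μ−λ) = 0.3275/(120.41 − 39.44) = 0.3275/80.97 = 0.004045 hr

Final: 0.004045 hr


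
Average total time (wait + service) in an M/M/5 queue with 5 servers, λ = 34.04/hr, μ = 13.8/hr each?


a = 2.4667; ρ = 0.4933; P₀ = 0.082955
Lq = P₀·a^c·ρ/(c!(1−ρ)²) = 0.12131
Wq = Lq/λ = 0.12131/34.04 = 0.003564 hr
W = Wq + 1/μ = 0.003564 + 0.07246 = 0.07603 hr

Final: 0.07603 hr


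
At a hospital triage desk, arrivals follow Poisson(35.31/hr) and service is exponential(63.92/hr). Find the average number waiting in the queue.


ρ = 35.31/63.92 = 0.5524
Lq = ρ²/(1−ρ) = 0.3052/0.4476 = 0.6818

Final: 0.6818


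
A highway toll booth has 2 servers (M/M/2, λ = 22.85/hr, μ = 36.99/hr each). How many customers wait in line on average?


a = λ/μ = 0.6177; ρ = a/2 = 0.3089
P₀ = 0.528039
Lq = P₀·a^c·ρ / (c!·(1−ρ)²) = 0.528039·0.38160·0.3089/(2·0.47766)
= 0.06515

Final: 0.06515


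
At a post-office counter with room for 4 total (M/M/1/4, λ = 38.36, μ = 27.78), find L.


ρ = 38.36/27.78 = 1.3808
L = ρ[1 − (K+1)ρ^K + Kρ^(K+1)] / [(1−ρ)(1−ρ^(K+1))]
Numerator: 1.3808·(1 − 5·3.635678 + 4·5.020324) = 4.008478
Denominator: (-0.3808)·(-4.020324) = 1.531139
L = 4.008478/1.531139 = 2.6180

Final: 2.6180


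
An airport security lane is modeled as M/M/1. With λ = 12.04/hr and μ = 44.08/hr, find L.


ρ = λ/μ = 12.04/44.08 = 0.2731
L = ρ/(1−ρ) = 0.2731/(1 − 0.2731) = 0.2731/0.7269 = 0.3758

Final: 0.3758


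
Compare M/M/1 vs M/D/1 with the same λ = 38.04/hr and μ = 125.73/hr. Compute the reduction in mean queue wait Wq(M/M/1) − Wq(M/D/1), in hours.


ρ = 38.04/125.73 = 0.3026
Wq(M/M/1) = ρ/(μ−λ) = 0.3026/87.69 = 0.003450 hr
Wq(M/D/1) = ρ/(2(μ−λ)) = 0.001725 hr
Savings = 0.003450 − 0.001725 = 0.001725 hr

Final: 0.001725 hr


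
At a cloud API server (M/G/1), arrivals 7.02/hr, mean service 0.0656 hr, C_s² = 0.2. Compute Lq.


ρ = λ·E[S] = 7.02·0.0656 = 0.4605
Lq = ρ²(1+C_s²)/(2(1−ρ)) = 0.2121·(1+0.2)/(2·0.5395)
= 0.2121·1.2000/1.0790 = 0.23586

Final: 0.23586


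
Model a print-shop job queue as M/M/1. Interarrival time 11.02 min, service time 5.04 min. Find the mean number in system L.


λ = 60/11.02 = 5.4446 /hr
μ = 60/5.04 = 11.9048 /hr
ρ = λ/μ = 5.4446/11.9048 = 0.4574
L = ρ/(1−ρ) = 0.4574/0.5426 = 0.8428

Final: 0.8428


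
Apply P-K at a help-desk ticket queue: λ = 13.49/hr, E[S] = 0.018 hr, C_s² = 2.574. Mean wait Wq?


ρ = λ·E[S] = 13.49·0.018 = 0.2428
E[S²] = E[S]²(1+C_s²) = 0.018²·(1+2.574) = 0.001158
Wq = λ·E[S²]/(2(1−ρ)) = 13.49·0.001158/(2·0.7572) = 0.01032 hr

Final: 0.01032 hr


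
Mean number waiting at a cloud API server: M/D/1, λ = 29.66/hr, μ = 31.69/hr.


ρ = 29.66/31.69 = 0.9359
M/D/1: Lq = ρ²/(2(1−ρ)) = 0.8760/(2·0.06406) = 6.83745

Final: 6.83745


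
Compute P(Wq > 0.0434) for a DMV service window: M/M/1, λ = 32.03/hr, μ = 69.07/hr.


ρ = 32.03/69.07 = 0.4637
P(Wq > t) = ρ·e^{−(μ−λ)t} = 0.4637·e^{−1.6075}
= 0.4637·0.200381 = 0.092923

Final: 0.092923


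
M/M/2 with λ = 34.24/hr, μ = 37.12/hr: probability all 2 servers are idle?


a = λ/μ = 34.24/37.12 = 0.9224; ρ = a/c = 0.4612
Σ_{k=0}^{1} a^k/k! (terms k=0..1) = 1.00000 + 0.92241 = 1.92241
Tail: a^2/(2!(1−ρ)) = 0.85085/(2·0.5388) = 0.78959
P₀ = 1/(1.92241 + 0.78959) = 1/2.71200 = 0.368732

Final: 0.368732


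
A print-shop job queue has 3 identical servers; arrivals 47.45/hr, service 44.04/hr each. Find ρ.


ρ = λ/(cμ) = 47.45/(3·44.04) = 47.45/132.12 = 0.3591

Final: 0.3591


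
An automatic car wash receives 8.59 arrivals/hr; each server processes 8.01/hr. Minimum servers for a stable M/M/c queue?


Stability requires cμ > λ ⇔ c > λ/μ.
λ/μ = 8.59/8.01 = 1.0724
Minimum integer c = ⌊1.0724⌋ + 1 = 2
Check: 2·8.01 = 16.02 > 8.59, while 1·8.01 = 8.01 ≤ 8.59

Final: 2 servers


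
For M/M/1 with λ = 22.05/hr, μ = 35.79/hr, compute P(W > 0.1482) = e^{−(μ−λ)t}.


W ~ Exponential(μ−λ) for M/M/1.
μ − λ = 35.79 − 22.05 = 13.7400
P(W > t) = e^{−(μ−λ)t} = e^{−2.0363} = 0.130515

Final: 0.130515


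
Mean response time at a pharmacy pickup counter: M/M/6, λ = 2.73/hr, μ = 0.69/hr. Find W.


a = 3.9565; ρ = 0.6594; P₀ = 0.017532
Lq = P₀·a^c·ρ/(c!(1−ρ)²) = 0.53100
Wq = Lq/λ = 0.53100/2.73 = 0.19451 hr
W = Wq + 1/μ = 0.19451 + 1.44928 = 1.64378 hr

Final: 1.64378 hr


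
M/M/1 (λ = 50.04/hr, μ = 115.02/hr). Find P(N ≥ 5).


ρ = 50.04/115.02 = 0.4351
P(N ≥ n) = ρ^n = 0.4351^5 = 0.015585

Final: 0.015585


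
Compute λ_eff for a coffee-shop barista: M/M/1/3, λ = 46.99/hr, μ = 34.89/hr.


ρ = 1.3468; P_K = (1−ρ)ρ^3/(1−ρ^4) = 0.369940
λ_eff = λ(1 − P_K) = 46.99·(1 − 0.369940) = 46.99·0.630060 = 29.6065 /hr

Final: 29.6065 /hr


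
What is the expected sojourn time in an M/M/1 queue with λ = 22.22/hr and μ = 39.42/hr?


W = 1/(μ−λ) = 1/(39.42 − 22.22) = 1/17.20 = 0.05814 hr

Final: 0.05814 hr


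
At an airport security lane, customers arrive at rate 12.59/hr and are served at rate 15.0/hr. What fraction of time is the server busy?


ρ = λ/μ = 12.59/15.0 = 0.8393

Final: 0.8393


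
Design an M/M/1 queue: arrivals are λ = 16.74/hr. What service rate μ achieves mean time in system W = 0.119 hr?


W = 1/(μ−λ) ⇒ μ − λ = 1/W = 1/0.119 = 8.4034
μ = λ + 1/W = 16.74 + 8.4034 = 25.1434 per hr

Final: 25.1434 /hr


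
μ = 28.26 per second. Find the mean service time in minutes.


Mean service time = 1/μ = 1/28.26 second = 0.03539 second
In minutes: 0.03539 × 0.0166667 = 0.0005898 min

Final: 0.0005898 min


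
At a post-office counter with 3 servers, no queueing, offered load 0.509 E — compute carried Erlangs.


B(3,0.509) = 0.013236 (Erlang-B)
Carried load = a(1 − B) = 0.509·(1 − 0.013236) = 0.509·0.986764 = 0.5023 E

Final: 0.5023 Erlangs


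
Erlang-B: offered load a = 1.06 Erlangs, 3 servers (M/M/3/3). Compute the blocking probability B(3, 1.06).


B(c,a) = (a^c/c!) / Σ_{k=0}^{c} a^k/k!
a^3/3! = 0.198503
Σ terms (k=0..3): 1.00000 + 1.06000 + 0.56180 + 0.19850 = 2.820303
B = 0.198503/2.820303 = 0.070383

Final: 0.070383


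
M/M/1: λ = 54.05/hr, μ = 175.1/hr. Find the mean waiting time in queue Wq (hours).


ρ = 54.05/175.1 = 0.3087
Wq = ρ/(μ−λ) = 0.3087/(175.1 − 54.05) = 0.3087/121.05 = 0.002550 hr

Final: 0.002550 hr


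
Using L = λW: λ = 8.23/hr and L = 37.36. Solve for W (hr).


W = L/λ = 37.36/8.23 = 4.5395 hr

Final: 4.5395 hr


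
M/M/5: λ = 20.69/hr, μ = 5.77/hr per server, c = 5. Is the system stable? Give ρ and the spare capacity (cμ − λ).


Total capacity cμ = 5·5.77 = 28.85/hr
ρ = λ/(cμ) = 20.69/28.85 = 0.7172
Stable ⇔ ρ < 1: YES
Spare capacity = cμ − λ = 28.85 − 20.69 = 8.16/hr

Final: ρ = 0.7172; stable; margin = 8.16/hr


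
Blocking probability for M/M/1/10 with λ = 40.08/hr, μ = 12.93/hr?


ρ = λ/μ = 40.08/12.93 = 3.0998
P_K = (1−ρ)ρ^K/(1−ρ^(K+1)) = (-2.0998·81901.504524)/(1 − 253875.661355)
= -171974.156831/-253874.661355 = 0.677398

Final: 0.677398


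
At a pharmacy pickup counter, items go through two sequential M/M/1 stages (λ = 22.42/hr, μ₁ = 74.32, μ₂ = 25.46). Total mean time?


Each node sees arrival rate λ = 22.42/hr (tandem ⇒ throughput preserved).
W₁ = 1/(μ₁−λ) = 1/(74.32−22.42) = 0.01927 hr
W₂ = 1/(μ₂−λ) = 1/(25.46−22.42) = 0.32895 hr
W_total = W₁ + W₂ = 0.01927 + 0.32895 = 0.34822 hr

Final: 0.34822 hr


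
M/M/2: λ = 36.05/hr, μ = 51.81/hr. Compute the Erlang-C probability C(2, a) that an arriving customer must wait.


a = λ/μ = 0.6958; ρ = a/2 = 0.3479
P₀ = 0.483783 (from M/M/c formula)
C(c,a) = [a^c/(c!(1−ρ))]·P₀ = [0.48415/(2·0.6521)]·0.483783
= 0.37123·0.483783 = 0.179595

Final: 0.179595


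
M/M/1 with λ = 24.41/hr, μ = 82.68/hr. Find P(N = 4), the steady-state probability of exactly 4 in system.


ρ = 24.41/82.68 = 0.2952
P_n = (1−ρ)·ρ^n = (1 − 0.2952)·0.2952^4 = 0.7048·0.007597 = 0.005354

Final: 0.005354


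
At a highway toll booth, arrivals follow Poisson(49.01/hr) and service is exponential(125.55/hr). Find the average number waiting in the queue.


ρ = 49.01/125.55 = 0.3904
Lq = ρ²/(1−ρ) = 0.1524/0.6096 = 0.2500

Final: 0.2500


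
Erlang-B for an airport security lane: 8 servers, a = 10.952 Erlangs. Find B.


B(c,a) = (a^c/c!) / Σ_{k=0}^{c} a^k/k!
a^8/8! = 5133.658291
Σ terms (k=0..8): 1.00000 + 10.95200 + 59.97315 + 218.94199 + 599.46316 + 1313.06411 + 2396.77968 + 3749.93301 + 5133.65829 = 13483.765387
B = 5133.658291/13483.765387 = 0.380729

Final: 0.380729


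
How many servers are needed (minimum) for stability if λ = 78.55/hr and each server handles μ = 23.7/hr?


Stability requires cμ > λ ⇔ c > λ/μ.
λ/μ = 78.55/23.7 = 3.3143
Minimum integer c = ⌊3.3143⌋ + 1 = 4
Check: 4·23.7 = 94.80 > 78.55, while 3·23.7 = 71.10 ≤ 78.55

Final: 4 servers


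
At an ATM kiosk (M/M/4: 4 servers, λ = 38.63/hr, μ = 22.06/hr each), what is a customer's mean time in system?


a = 1.7511; ρ = 0.4378; P₀ = 0.170177
Lq = P₀·a^c·ρ/(c!(1−ρ)²) = 0.09235
Wq = Lq/λ = 0.09235/38.63 = 0.002391 hr
W = Wq + 1/μ = 0.002391 + 0.04533 = 0.04772 hr

Final: 0.04772 hr


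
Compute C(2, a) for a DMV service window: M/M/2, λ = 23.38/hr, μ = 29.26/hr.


a = λ/μ = 0.7990; ρ = a/2 = 0.3995
P₀ = 0.429060 (from M/M/c formula)
C(c,a) = [a^c/(c!(1−ρ))]·P₀ = [0.63847/(2·0.6005)]·0.429060
= 0.53163·0.429060 = 0.228103

Final: 0.228103


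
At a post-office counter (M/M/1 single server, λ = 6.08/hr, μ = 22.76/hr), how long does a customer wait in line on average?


ρ = 6.08/22.76 = 0.2671
Wq = ρ/(μ−λ) = 0.2671/(22.76 − 6.08) = 0.2671/16.68 = 0.01602 hr

Final: 0.01602 hr


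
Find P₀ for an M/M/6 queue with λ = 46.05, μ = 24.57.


a = λ/μ = 46.05/24.57 = 1.8742; ρ = a/c = 0.3124
Σ_{k=0}^{5} a^k/k! (terms k=0..5) = 1.00000 + 1.87424 + 1.75638 + 1.09729 + 0.51415 + 0.19273 = 6.43478
Tail: a^6/(6!(1−ρ)) = 43.34578/(720·0.6876) = 0.08755
P₀ = 1/(6.43478 + 0.08755) = 1/6.52233 = 0.153319

Final: 0.153319


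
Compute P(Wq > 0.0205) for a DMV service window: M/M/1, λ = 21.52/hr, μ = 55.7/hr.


ρ = 21.52/55.7 = 0.3864
P(Wq > t) = ρ·e^{−(μ−λ)t} = 0.3864·e^{−0.7007}
= 0.3864·0.496243 = 0.191726

Final: 0.191726


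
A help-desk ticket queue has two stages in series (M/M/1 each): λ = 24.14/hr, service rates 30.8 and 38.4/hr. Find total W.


Each node sees arrival rate λ = 24.14/hr (tandem ⇒ throughput preserved).
W₁ = 1/(μ₁−λ) = 1/(30.8−24.14) = 0.15015 hr
W₂ = 1/(μ₂−λ) = 1/(38.4−24.14) = 0.07013 hr
W_total = W₁ + W₂ = 0.15015 + 0.07013 = 0.22028 hr

Final: 0.22028 hr


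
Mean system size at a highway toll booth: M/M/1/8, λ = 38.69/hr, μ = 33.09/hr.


ρ = 38.69/33.09 = 1.1692
L = ρ[1 − (K+1)ρ^K + Kρ^(K+1)] / [(1−ρ)(1−ρ^(K+1))]
Numerator: 1.1692·(1 − 9·3.493138 + 8·4.084300) = 2.614601
Denominator: (-0.1692)·(-3.084300) = 0.521973
L = 2.614601/0.521973 = 5.0091

Final: 5.0091


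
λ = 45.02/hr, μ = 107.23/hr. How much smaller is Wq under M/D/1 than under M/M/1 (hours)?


ρ = 45.02/107.23 = 0.4198
Wq(M/M/1) = ρ/(μ−λ) = 0.4198/62.21 = 0.006749 hr
Wq(M/D/1) = ρ/(2(μ−λ)) = 0.003374 hr
Savings = 0.006749 − 0.003374 = 0.003374 hr

Final: 0.003374 hr


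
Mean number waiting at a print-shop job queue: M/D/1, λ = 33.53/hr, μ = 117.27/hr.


ρ = 33.53/117.27 = 0.2859
M/D/1: Lq = ρ²/(2(1−ρ)) = 0.08175/(2·0.7141) = 0.05724

Final: 0.05724


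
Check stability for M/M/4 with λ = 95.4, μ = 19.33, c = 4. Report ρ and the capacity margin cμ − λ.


Total capacity cμ = 4·19.33 = 77.32/hr
ρ = λ/(cμ) = 95.4/77.32 = 1.2338
Stable ⇔ ρ < 1: NO
Spare capacity = cμ − λ = 77.32 − 95.4 = -18.08/hr

Final: ρ = 1.2338; unstable; margin = -18.08/hr


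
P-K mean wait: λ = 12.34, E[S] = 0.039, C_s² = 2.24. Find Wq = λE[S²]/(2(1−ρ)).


ρ = λ·E[S] = 12.34·0.039 = 0.4813
E[S²] = E[S]²(1+C_s²) = 0.039²·(1+2.24) = 0.004928
Wq = λ·E[S²]/(2(1−ρ)) = 12.34·0.004928/(2·0.5187) = 0.05862 hr

Final: 0.05862 hr


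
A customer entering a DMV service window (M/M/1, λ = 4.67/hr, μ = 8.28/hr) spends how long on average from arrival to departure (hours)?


W = 1/(μ−λ) = 1/(8.28 − 4.67) = 1/3.61 = 0.2770 hr

Final: 0.2770 hr


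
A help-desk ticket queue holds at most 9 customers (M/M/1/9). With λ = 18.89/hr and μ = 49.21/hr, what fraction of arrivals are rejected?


ρ = λ/μ = 18.89/49.21 = 0.3839
P_K = (1−ρ)ρ^K/(1−ρ^(K+1)) = (0.6161·0.0001810)/(1 − 0.00006947)
= 0.0001115/0.999931 = 0.0001115

Final: 0.0001115


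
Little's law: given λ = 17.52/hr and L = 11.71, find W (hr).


W = L/λ = 11.71/17.52 = 0.6684 hr

Final: 0.6684 hr


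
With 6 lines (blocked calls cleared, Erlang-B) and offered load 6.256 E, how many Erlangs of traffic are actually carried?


B(6,6.256) = 0.282655 (Erlang-B)
Carried load = a(1 − B) = 6.256·(1 − 0.282655) = 6.256·0.717345 = 4.4877 E

Final: 4.4877 Erlangs


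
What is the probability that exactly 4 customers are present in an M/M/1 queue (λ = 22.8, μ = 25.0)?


ρ = 22.8/25.0 = 0.9120
P_n = (1−ρ)·ρ^n = (1 − 0.9120)·0.9120^4 = 0.08800·0.691798 = 0.060878

Final: 0.060878


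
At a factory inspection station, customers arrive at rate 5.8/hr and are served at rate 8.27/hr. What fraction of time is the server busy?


ρ = λ/μ = 5.8/8.27 = 0.7013

Final: 0.7013


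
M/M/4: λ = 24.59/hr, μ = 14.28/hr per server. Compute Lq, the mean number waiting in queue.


a = λ/μ = 1.7220; ρ = a/4 = 0.4305
P₀ = 0.175471
Lq = P₀·a^c·ρ / (c!·(1−ρ)²) = 0.175471·8.79268·0.4305/(24·0.32433)
= 0.08533

Final: 0.08533


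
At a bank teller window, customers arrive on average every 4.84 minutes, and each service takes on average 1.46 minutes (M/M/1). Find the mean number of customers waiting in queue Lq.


λ = 60/4.84 = 12.3967 /hr
μ = 60/1.46 = 41.0959 /hr
ρ = λ/μ = 12.3967/41.0959 = 0.3017
Lq = ρ²/(1−ρ) = 0.09099/0.6983 = 0.1303

Final: 0.1303


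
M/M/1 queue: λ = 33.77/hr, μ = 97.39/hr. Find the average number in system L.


ρ = λ/μ = 33.77/97.39 = 0.3468
L = ρ/(1−ρ) = 0.3468/(1 − 0.3468) = 0.3468/0.6532 = 0.5308

Final: 0.5308


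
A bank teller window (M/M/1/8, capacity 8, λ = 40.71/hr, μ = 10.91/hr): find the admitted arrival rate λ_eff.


ρ = 3.7314; P_K = (1−ρ)ρ^8/(1−ρ^9) = 0.732012
λ_eff = λ(1 − P_K) = 40.71·(1 − 0.732012) = 40.71·0.267988 = 10.9098 /hr

Final: 10.9098 /hr


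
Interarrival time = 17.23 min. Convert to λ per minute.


λ = 1/(interarrival time) in consistent units.
1 minute = 1 min, so λ = 1/17.23 = 0.05804 per minute

Final: 0.05804 /min


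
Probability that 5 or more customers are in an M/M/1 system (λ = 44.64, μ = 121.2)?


ρ = 44.64/121.2 = 0.3683
P(N ≥ n) = ρ^n = 0.3683^5 = 0.006778

Final: 0.006778


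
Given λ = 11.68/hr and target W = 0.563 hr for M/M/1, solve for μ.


W = 1/(μ−λ) ⇒ μ − λ = 1/W = 1/0.563 = 1.7762
μ = λ + 1/W = 11.68 + 1.7762 = 13.4562 per hr

Final: 13.4562 /hr


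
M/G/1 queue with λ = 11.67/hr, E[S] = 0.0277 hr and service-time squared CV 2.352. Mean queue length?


ρ = λ·E[S] = 11.67·0.0277 = 0.3233
Lq = ρ²(1+C_s²)/(2(1−ρ)) = 0.1045·(1+2.352)/(2·0.6767)
= 0.1045·3.3520/1.3535 = 0.25879

Final: 0.25879


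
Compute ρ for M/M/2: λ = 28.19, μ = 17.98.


ρ = λ/(cμ) = 28.19/(2·17.98) = 28.19/35.96 = 0.7839

Final: 0.7839


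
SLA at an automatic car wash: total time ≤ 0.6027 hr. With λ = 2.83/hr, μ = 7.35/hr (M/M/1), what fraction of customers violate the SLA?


W ~ Exponential(μ−λ) for M/M/1.
μ − λ = 7.35 − 2.83 = 4.5200
P(W > t) = e^{−(μ−λ)t} = e^{−2.7242} = 0.065598

Final: 0.065598


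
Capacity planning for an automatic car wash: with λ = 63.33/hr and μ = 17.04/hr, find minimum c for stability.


Stability requires cμ > λ ⇔ c > λ/μ.
λ/μ = 63.33/17.04 = 3.7165
Minimum integer c = ⌊3.7165⌋ + 1 = 4
Check: 4·17.04 = 68.16 > 63.33, while 3·17.04 = 51.12 ≤ 63.33

Final: 4 servers


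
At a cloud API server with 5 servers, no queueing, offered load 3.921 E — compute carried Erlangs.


B(5,3.921) = 0.191992 (Erlang-B)
Carried load = a(1 − B) = 3.921·(1 − 0.191992) = 3.921·0.808008 = 3.1682 E

Final: 3.1682 Erlangs


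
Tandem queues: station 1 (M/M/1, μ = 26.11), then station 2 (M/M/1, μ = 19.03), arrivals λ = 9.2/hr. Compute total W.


Each node sees arrival rate λ = 9.2/hr (tandem ⇒ throughput preserved).
W₁ = 1/(μ₁−λ) = 1/(26.11−9.2) = 0.05914 hr
W₂ = 1/(μ₂−λ) = 1/(19.03−9.2) = 0.10173 hr
W_total = W₁ + W₂ = 0.05914 + 0.10173 = 0.16087 hr

Final: 0.16087 hr


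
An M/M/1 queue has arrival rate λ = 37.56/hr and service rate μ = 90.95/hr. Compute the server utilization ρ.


ρ = λ/μ = 37.56/90.95 = 0.4130

Final: 0.4130


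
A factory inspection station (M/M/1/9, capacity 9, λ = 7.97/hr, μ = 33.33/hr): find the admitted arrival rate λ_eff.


ρ = 0.2391; P_K = (1−ρ)ρ^9/(1−ρ^10) = 0.000001945
λ_eff = λ(1 − P_K) = 7.97·(1 − 0.000001945) = 7.97·0.999998 = 7.9700 /hr

Final: 7.9700 /hr


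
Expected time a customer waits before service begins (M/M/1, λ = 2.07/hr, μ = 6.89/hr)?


ρ = 2.07/6.89 = 0.3004
Wq = ρ/(μ−λ) = 0.3004/(6.89 − 2.07) = 0.3004/4.82 = 0.06233 hr

Final: 0.06233 hr


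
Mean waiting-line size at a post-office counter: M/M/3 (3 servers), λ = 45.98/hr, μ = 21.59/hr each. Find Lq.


a = λ/μ = 2.1297; ρ = a/3 = 0.7099
P₀ = 0.091350
Lq = P₀·a^c·ρ / (c!·(1−ρ)²) = 0.091350·9.65937·0.7099/(6·0.08416)
= 1.24050

Final: 1.24050


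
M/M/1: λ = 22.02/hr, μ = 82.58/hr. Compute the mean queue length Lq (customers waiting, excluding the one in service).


ρ = 22.02/82.58 = 0.2667
Lq = ρ²/(1−ρ) = 0.07110/0.7333 = 0.09696

Final: 0.09696


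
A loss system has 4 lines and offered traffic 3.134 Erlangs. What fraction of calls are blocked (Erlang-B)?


B(c,a) = (a^c/c!) / Σ_{k=0}^{c} a^k/k!
a^4/4! = 4.019617
Σ terms (k=0..4): 1.00000 + 3.13400 + 4.91098 + 5.13034 + 4.01962 = 18.194931
B = 4.019617/18.194931 = 0.220920

Final: 0.220920


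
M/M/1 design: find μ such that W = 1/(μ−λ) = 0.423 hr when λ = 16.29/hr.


W = 1/(μ−λ) ⇒ μ − λ = 1/W = 1/0.423 = 2.3641
μ = λ + 1/W = 16.29 + 2.3641 = 18.6541 per hr

Final: 18.6541 /hr


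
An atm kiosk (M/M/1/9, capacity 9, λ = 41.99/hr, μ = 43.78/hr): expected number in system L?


ρ = 41.99/43.78 = 0.9591
L = ρ[1 − (K+1)ρ^K + Kρ^(K+1)] / [(1−ρ)(1−ρ^(K+1))]
Numerator: 0.9591·(1 − 10·0.686801 + 9·0.658720) = 0.058000
Denominator: (0.04089)·(0.341280) = 0.013954
L = 0.058000/0.013954 = 4.1566

Final: 4.1566


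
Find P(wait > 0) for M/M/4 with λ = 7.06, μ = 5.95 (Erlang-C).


a = λ/μ = 1.1866; ρ = a/4 = 0.2966
P₀ = 0.304288 (from M/M/c formula)
C(c,a) = [a^c/(c!(1−ρ))]·P₀ = [1.98222/(24·0.7034)]·0.304288
= 0.11743·0.304288 = 0.035731

Final: 0.035731


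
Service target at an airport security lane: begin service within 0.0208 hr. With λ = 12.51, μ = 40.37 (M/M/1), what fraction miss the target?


ρ = 12.51/40.37 = 0.3099
P(Wq > t) = ρ·e^{−(μ−λ)t} = 0.3099·e^{−0.5795}
= 0.3099·0.560185 = 0.173592

Final: 0.173592


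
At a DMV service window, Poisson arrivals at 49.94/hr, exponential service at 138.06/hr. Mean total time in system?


W = 1/(μ−λ) = 1/(138.06 − 49.94) = 1/88.12 = 0.01135 hr

Final: 0.01135 hr


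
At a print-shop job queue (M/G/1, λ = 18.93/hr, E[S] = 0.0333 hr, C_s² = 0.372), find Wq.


ρ = λ·E[S] = 18.93·0.0333 = 0.6304
E[S²] = E[S]²(1+C_s²) = 0.0333²·(1+0.372) = 0.001521
Wq = λ·E[S²]/(2(1−ρ)) = 18.93·0.001521/(2·0.3696) = 0.03896 hr

Final: 0.03896 hr


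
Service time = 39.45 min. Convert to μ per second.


μ = 1/(service time) in consistent units.
1 second = 0.0166667 min, so μ = 0.0166667/39.45 = 0.0004225 per second

Final: 0.0004225 /sec


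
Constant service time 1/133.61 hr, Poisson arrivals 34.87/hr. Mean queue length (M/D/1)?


ρ = 34.87/133.61 = 0.2610
M/D/1: Lq = ρ²/(2(1−ρ)) = 0.06811/(2·0.7390) = 0.04608

Final: 0.04608


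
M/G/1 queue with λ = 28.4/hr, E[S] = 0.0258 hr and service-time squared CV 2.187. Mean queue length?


ρ = λ·E[S] = 28.4·0.0258 = 0.7327
Lq = ρ²(1+C_s²)/(2(1−ρ)) = 0.5369·(1+2.187)/(2·0.2673)
= 0.5369·3.1870/0.5346 = 3.20082

Final: 3.20082


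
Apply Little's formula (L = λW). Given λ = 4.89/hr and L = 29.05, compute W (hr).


W = L/λ = 29.05/4.89 = 5.9407 hr

Final: 5.9407 hr


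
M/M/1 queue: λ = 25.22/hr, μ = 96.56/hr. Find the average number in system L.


ρ = λ/μ = 25.22/96.56 = 0.2612
L = ρ/(1−ρ) = 0.2612/(1 − 0.2612) = 0.2612/0.7388 = 0.3535

Final: 0.3535


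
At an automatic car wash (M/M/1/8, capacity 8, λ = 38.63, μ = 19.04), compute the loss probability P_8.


ρ = λ/μ = 38.63/19.04 = 2.0289
P_K = (1−ρ)ρ^K/(1−ρ^(K+1)) = (-1.0289·287.119119)/(1 − 582.532120)
= -295.413001/-581.532120 = 0.507991

Final: 0.507991


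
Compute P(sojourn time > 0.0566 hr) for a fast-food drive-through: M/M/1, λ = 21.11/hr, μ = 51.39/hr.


W ~ Exponential(μ−λ) for M/M/1.
μ − λ = 51.39 − 21.11 = 30.2800
P(W > t) = e^{−(μ−λ)t} = e^{−1.7138} = 0.180171

Final: 0.180171


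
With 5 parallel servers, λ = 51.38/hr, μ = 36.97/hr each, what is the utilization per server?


ρ = λ/(cμ) = 51.38/(5·36.97) = 51.38/184.85 = 0.2780

Final: 0.2780


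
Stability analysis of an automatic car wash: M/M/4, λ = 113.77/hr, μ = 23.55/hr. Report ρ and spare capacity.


Total capacity cμ = 4·23.55 = 94.20/hr
ρ = λ/(cμ) = 113.77/94.20 = 1.2077
Stable ⇔ ρ < 1: NO
Spare capacity = cμ − λ = 94.20 − 113.77 = -19.57/hr

Final: ρ = 1.2077; unstable; margin = -19.57/hr


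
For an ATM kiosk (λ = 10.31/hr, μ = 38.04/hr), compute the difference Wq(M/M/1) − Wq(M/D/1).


ρ = 10.31/38.04 = 0.2710
Wq(M/M/1) = ρ/(μ−λ) = 0.2710/27.73 = 0.009774 hr
Wq(M/D/1) = ρ/(2(μ−λ)) = 0.004887 hr
Savings = 0.009774 − 0.004887 = 0.004887 hr

Final: 0.004887 hr


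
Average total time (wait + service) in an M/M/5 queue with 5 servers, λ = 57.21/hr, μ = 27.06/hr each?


a = 2.1142; ρ = 0.4228; P₀ = 0.119525
Lq = P₀·a^c·ρ/(c!(1−ρ)²) = 0.05340
Wq = Lq/λ = 0.05340/57.21 = 0.0009335 hr
W = Wq + 1/μ = 0.0009335 + 0.03695 = 0.03789 hr

Final: 0.03789 hr


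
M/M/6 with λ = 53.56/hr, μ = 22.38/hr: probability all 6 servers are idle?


a = λ/μ = 53.56/22.38 = 2.3932; ρ = a/c = 0.3989
Σ_{k=0}^{5} a^k/k! (terms k=0..5) = 1.00000 + 2.39321 + 2.86372 + 2.28449 + 1.36682 + 0.65422 = 10.56246
Tail: a^6/(6!(1−ρ)) = 187.88102/(720·0.6011) = 0.43409
P₀ = 1/(10.56246 + 0.43409) = 1/10.99655 = 0.090938

Final: 0.090938


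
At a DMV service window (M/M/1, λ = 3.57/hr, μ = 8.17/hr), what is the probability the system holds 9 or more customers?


ρ = 3.57/8.17 = 0.4370
P(N ≥ n) = ρ^n = 0.4370^9 = 0.0005808

Final: 0.0005808


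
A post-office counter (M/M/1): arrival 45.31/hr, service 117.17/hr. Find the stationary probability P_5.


ρ = 45.31/117.17 = 0.3867
P_n = (1−ρ)·ρ^n = (1 − 0.3867)·0.3867^5 = 0.6133·0.008647 = 0.005303

Final: 0.005303


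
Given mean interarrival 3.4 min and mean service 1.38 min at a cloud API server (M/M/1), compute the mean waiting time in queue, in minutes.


λ = 60/3.4 = 17.6471 /hr
μ = 60/1.38 = 43.4783 /hr
ρ = λ/μ = 17.6471/43.4783 = 0.4059
Wq = ρ/(μ−λ) = 0.4059/(43.4783−17.6471) = 0.01571 hr
In minutes: 0.01571·60 = 0.9428 min

Final: 0.9428 min


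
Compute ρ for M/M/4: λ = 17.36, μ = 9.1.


ρ = λ/(cμ) = 17.36/(4·9.1) = 17.36/36.40 = 0.4769

Final: 0.4769


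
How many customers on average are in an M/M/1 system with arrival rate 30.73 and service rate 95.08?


ρ = λ/μ = 30.73/95.08 = 0.3232
L = ρ/(1−ρ) = 0.3232/(1 − 0.3232) = 0.3232/0.6768 = 0.4775

Final: 0.4775


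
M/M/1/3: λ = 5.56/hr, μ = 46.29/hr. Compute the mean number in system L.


ρ = 5.56/46.29 = 0.1201
L = ρ[1 − (K+1)ρ^K + Kρ^(K+1)] / [(1−ρ)(1−ρ^(K+1))]
Numerator: 0.1201·(1 − 4·0.001733 + 3·0.0002081) = 0.119355
Denominator: (0.8799)·(0.999792) = 0.879705
L = 0.119355/0.879705 = 0.1357

Final: 0.1357


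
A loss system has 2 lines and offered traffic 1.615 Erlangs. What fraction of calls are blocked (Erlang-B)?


B(c,a) = (a^c/c!) / Σ_{k=0}^{c} a^k/k!
a^2/2! = 1.304113
Σ terms (k=0..2): 1.00000 + 1.61500 + 1.30411 = 3.919112
B = 1.304113/3.919112 = 0.332757

Final: 0.332757


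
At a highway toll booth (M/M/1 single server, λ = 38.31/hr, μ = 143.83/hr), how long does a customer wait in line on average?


ρ = 38.31/143.83 = 0.2664
Wq = ρ/(μ−λ) = 0.2664/(143.83 − 38.31) = 0.2664/105.52 = 0.002524 hr

Final: 0.002524 hr


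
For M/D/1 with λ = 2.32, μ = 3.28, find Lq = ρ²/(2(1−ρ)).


ρ = 2.32/3.28 = 0.7073
M/D/1: Lq = ρ²/(2(1−ρ)) = 0.5003/(2·0.2927) = 0.85467

Final: 0.85467


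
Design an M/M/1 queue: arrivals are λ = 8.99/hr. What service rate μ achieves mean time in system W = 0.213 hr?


W = 1/(μ−λ) ⇒ μ − λ = 1/W = 1/0.213 = 4.6948
μ = λ + 1/W = 8.99 + 4.6948 = 13.6848 per hr

Final: 13.6848 /hr


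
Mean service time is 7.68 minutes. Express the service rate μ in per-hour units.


μ = 1/(service time) in consistent units.
1 hour = 60 min, so μ = 60/7.68 = 7.8125 per hour

Final: 7.8125 /hr


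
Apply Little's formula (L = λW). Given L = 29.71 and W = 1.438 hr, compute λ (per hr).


λ = L/W = 29.71/1.438 = 20.6606 /hr

Final: 20.6606 /hr


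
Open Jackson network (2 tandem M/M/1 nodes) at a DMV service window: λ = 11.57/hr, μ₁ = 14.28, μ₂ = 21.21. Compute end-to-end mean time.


Each node sees arrival rate λ = 11.57/hr (tandem ⇒ throughput preserved).
W₁ = 1/(μ₁−λ) = 1/(14.28−11.57) = 0.36900 hr
W₂ = 1/(μ₂−λ) = 1/(21.21−11.57) = 0.10373 hr
W_total = W₁ + W₂ = 0.36900 + 0.10373 = 0.47274 hr

Final: 0.47274 hr
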